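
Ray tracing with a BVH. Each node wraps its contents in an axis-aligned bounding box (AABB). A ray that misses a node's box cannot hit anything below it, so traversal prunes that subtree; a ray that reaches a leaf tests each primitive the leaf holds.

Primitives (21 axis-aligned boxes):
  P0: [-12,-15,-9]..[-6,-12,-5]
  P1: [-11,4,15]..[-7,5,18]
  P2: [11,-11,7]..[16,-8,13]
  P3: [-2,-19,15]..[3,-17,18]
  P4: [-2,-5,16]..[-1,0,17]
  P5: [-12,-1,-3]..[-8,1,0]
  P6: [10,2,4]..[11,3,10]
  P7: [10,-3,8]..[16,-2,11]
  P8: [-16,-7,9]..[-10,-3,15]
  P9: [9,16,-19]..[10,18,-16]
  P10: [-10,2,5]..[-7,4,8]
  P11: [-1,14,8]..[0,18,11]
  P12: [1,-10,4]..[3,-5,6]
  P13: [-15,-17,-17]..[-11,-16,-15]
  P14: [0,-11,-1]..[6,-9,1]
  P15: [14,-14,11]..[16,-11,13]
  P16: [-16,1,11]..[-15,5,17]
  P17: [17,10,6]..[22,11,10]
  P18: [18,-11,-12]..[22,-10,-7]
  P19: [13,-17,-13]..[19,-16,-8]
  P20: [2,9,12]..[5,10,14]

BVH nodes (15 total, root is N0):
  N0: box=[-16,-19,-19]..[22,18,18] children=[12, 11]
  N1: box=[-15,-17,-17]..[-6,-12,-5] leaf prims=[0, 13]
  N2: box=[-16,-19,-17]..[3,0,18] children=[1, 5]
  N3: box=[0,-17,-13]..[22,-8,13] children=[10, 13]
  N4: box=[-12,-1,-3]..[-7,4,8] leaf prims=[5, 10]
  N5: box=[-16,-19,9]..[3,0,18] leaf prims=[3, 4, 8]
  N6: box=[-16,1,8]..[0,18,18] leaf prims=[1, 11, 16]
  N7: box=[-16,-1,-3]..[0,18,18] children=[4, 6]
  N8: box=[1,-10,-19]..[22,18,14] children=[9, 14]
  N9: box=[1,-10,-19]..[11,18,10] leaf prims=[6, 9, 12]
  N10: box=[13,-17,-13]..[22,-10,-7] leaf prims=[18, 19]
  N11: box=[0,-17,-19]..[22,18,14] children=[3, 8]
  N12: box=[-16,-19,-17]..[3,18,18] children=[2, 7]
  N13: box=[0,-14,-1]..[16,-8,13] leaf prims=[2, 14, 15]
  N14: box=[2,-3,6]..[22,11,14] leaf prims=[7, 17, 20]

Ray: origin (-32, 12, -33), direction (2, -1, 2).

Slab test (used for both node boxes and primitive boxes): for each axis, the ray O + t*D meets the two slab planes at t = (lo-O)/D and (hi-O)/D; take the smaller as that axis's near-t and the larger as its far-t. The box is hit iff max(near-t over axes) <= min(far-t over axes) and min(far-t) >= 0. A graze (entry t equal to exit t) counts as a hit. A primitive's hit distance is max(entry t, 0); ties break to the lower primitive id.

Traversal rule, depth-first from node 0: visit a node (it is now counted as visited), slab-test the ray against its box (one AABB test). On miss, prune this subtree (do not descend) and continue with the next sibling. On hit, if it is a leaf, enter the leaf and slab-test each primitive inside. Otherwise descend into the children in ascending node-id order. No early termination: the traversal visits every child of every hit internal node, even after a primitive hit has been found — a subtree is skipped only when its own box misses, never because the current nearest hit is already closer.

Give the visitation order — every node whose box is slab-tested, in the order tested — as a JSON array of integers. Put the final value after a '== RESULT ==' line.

Traverse from the root:
N0 x:[8,27] y:[-6,31] z:[7,51/2] -> hit [8,51/2], descend [11, 12]
  N11 x:[16,27] y:[-6,29] z:[7,47/2] -> hit [16,47/2], descend [3, 8]
    N3 x:[16,27] y:[20,29] z:[10,23] -> hit [20,23], descend [10, 13]
      N10 x:[45/2,27] y:[22,29] z:[10,13] -> miss, prune
      N13 x:[16,24] y:[20,26] z:[16,23] -> hit [20,23] leaf, test {P2@t=43/2, P14(miss), P15@t=23}
    N8 x:[33/2,27] y:[-6,22] z:[7,47/2] -> hit [33/2,22], descend [9, 14]
      N9 x:[33/2,43/2] y:[-6,22] z:[7,43/2] -> hit [33/2,43/2] leaf, test {P6(miss), P9(miss), P12(miss)}
      N14 x:[17,27] y:[1,15] z:[39/2,47/2] -> miss, prune
  N12 x:[8,35/2] y:[-6,31] z:[8,51/2] -> hit [8,35/2], descend [2, 7]
    N2 x:[8,35/2] y:[12,31] z:[8,51/2] -> hit [12,35/2], descend [1, 5]
      N1 x:[17/2,13] y:[24,29] z:[8,14] -> miss, prune
      N5 x:[8,35/2] y:[12,31] z:[21,51/2] -> miss, prune
    N7 x:[8,16] y:[-6,13] z:[15,51/2] -> miss, prune

Visited [0, 11, 3, 10, 13, 8, 9, 14, 12, 2, 1, 5, 7]. Tests: 13 box, 2 leaf. Nearest: P2.

== RESULT ==
[0, 11, 3, 10, 13, 8, 9, 14, 12, 2, 1, 5, 7]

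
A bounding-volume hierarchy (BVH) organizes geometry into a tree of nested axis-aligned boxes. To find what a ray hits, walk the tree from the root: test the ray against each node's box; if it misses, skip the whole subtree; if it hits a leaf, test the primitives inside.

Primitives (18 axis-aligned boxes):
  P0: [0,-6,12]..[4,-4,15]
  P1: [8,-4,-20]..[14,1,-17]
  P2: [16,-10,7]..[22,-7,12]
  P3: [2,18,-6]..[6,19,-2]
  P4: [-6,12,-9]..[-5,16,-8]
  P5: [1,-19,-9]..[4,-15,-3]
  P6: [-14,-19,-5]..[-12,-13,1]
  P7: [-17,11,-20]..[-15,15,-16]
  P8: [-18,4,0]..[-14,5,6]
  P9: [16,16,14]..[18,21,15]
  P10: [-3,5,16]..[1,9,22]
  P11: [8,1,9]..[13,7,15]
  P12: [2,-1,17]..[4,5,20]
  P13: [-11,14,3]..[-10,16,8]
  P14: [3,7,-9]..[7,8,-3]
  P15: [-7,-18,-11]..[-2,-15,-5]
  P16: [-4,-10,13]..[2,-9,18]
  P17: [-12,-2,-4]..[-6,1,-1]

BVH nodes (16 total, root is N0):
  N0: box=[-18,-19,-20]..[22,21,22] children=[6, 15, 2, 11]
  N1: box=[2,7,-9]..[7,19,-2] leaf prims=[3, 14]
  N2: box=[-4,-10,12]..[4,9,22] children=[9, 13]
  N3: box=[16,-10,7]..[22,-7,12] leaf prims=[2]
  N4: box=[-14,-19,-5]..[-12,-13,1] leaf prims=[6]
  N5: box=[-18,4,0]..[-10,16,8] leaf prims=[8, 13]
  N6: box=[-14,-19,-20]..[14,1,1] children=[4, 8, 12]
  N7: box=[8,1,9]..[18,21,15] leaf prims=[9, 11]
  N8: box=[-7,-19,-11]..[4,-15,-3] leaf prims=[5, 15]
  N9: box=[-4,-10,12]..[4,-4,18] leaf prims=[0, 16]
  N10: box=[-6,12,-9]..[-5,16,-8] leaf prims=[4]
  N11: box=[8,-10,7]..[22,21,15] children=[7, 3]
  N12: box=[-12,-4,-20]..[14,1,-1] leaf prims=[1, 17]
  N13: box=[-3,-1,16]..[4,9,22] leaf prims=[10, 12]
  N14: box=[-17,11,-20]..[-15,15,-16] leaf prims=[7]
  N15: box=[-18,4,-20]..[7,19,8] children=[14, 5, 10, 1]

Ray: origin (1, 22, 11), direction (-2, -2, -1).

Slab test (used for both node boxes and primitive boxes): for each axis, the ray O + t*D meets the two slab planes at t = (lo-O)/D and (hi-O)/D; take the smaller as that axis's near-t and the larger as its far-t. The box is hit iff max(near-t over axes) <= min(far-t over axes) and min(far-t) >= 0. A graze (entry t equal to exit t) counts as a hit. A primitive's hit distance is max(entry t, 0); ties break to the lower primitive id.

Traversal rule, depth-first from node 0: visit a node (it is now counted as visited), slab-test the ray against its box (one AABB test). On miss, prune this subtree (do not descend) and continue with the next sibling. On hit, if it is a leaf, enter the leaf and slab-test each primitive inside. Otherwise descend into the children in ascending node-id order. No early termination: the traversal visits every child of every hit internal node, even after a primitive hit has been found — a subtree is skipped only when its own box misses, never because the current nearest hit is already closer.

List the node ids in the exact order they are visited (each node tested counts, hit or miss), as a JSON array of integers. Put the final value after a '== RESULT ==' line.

Traverse from the root:
N0 x:[-21/2,19/2] y:[1/2,41/2] z:[-11,31] -> hit [1/2,19/2], descend [2, 6, 11, 15]
  N2 x:[-3/2,5/2] y:[13/2,16] z:[-11,-1] -> miss, prune
  N6 x:[-13/2,15/2] y:[21/2,41/2] z:[10,31] -> miss, prune
  N11 x:[-21/2,-7/2] y:[1/2,16] z:[-4,4] -> miss, prune
  N15 x:[-3,19/2] y:[3/2,9] z:[3,31] -> hit [3,9], descend [1, 5, 10, 14]
    N1 x:[-3,-1/2] y:[3/2,15/2] z:[13,20] -> miss, prune
    N5 x:[11/2,19/2] y:[3,9] z:[3,11] -> hit [11/2,9] leaf, test {P8@t=17/2, P13(miss)}
    N10 x:[3,7/2] y:[3,5] z:[19,20] -> miss, prune
    N14 x:[8,9] y:[7/2,11/2] z:[27,31] -> miss, prune

9 AABB tests over nodes [0, 2, 6, 11, 15, 1, 5, 10, 14]; 1 leaf entered; closest P8.

== RESULT ==
[0, 2, 6, 11, 15, 1, 5, 10, 14]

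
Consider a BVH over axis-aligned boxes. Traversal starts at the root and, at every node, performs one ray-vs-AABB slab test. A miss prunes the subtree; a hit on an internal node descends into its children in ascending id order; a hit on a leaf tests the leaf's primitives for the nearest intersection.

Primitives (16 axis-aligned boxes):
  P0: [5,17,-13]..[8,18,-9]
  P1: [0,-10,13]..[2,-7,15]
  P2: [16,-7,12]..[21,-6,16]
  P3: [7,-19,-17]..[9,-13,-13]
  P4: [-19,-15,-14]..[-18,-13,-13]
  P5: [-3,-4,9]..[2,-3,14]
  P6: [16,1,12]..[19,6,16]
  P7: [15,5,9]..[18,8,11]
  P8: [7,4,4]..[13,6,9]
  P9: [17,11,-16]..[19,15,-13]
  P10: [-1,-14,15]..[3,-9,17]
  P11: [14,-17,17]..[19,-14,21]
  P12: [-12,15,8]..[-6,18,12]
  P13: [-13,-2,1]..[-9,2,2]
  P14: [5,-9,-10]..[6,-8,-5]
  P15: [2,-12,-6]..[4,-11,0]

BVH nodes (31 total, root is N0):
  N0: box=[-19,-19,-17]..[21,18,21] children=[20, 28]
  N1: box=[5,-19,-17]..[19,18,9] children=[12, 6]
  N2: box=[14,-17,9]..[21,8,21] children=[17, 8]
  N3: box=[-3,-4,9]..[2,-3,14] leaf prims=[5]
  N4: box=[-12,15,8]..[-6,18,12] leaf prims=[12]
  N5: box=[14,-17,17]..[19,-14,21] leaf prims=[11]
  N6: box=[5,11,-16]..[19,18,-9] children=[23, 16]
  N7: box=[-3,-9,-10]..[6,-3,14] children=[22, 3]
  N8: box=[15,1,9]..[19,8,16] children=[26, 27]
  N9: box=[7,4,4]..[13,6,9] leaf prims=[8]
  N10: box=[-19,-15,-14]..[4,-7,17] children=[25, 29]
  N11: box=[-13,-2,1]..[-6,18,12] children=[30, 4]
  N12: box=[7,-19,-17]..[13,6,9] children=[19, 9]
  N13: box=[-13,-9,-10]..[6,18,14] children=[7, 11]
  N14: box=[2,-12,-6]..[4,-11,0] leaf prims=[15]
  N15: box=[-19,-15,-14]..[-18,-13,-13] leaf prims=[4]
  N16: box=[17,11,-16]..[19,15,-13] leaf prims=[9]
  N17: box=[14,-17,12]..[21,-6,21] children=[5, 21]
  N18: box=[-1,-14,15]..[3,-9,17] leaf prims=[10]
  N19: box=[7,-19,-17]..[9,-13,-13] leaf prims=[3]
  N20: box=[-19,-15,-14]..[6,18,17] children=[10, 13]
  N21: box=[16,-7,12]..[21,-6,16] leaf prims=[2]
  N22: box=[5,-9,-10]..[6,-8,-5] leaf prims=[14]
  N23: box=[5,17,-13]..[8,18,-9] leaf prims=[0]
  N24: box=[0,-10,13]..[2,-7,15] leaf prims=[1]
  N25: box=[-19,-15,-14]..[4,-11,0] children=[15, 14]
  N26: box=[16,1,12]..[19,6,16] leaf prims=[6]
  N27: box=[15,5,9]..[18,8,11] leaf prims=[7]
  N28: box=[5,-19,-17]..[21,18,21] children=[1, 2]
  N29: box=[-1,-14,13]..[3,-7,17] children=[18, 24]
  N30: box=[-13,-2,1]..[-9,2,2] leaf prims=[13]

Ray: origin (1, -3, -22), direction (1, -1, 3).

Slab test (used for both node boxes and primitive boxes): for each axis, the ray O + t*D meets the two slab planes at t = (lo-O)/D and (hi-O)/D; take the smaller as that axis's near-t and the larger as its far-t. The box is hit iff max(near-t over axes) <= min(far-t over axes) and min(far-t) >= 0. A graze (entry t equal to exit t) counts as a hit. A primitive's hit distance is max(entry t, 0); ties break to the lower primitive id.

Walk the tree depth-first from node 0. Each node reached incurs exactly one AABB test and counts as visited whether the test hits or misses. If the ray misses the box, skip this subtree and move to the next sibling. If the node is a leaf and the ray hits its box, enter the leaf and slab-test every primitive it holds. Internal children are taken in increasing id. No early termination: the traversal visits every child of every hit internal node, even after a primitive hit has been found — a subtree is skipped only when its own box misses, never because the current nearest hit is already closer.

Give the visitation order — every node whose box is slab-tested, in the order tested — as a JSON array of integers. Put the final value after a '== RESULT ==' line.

Walk:
N0 x:[-20,20] y:[-21,16] z:[5/3,43/3] -> hit [5/3,43/3], descend [20, 28]
  N20 x:[-20,5] y:[-21,12] z:[8/3,13] -> hit [8/3,5], descend [10, 13]
    N10 x:[-20,3] y:[4,12] z:[8/3,13] -> miss, prune
    N13 x:[-14,5] y:[-21,6] z:[4,12] -> hit [4,5], descend [7, 11]
      N7 x:[-4,5] y:[0,6] z:[4,12] -> hit [4,5], descend [3, 22]
        N3 x:[-4,1] y:[0,1] z:[31/3,12] -> miss, prune
        N22 x:[4,5] y:[5,6] z:[4,17/3] -> hit [5,5] leaf, test {P14@t=5}
      N11 x:[-14,-7] y:[-21,-1] z:[23/3,34/3] -> miss, prune
  N28 x:[4,20] y:[-21,16] z:[5/3,43/3] -> hit [4,43/3], descend [1, 2]
    N1 x:[4,18] y:[-21,16] z:[5/3,31/3] -> hit [4,31/3], descend [6, 12]
      N6 x:[4,18] y:[-21,-14] z:[2,13/3] -> miss, prune
      N12 x:[6,12] y:[-9,16] z:[5/3,31/3] -> hit [6,31/3], descend [9, 19]
        N9 x:[6,12] y:[-9,-7] z:[26/3,31/3] -> miss, prune
        N19 x:[6,8] y:[10,16] z:[5/3,3] -> miss, prune
    N2 x:[13,20] y:[-11,14] z:[31/3,43/3] -> hit [13,14], descend [8, 17]
      N8 x:[14,18] y:[-11,-4] z:[31/3,38/3] -> miss, prune
      N17 x:[13,20] y:[3,14] z:[34/3,43/3] -> hit [13,14], descend [5, 21]
        N5 x:[13,18] y:[11,14] z:[13,43/3] -> hit [13,14] leaf, test {P11@t=13}
        N21 x:[15,20] y:[3,4] z:[34/3,38/3] -> miss, prune

order=[0, 20, 10, 13, 7, 3, 22, 11, 28, 1, 6, 12, 9, 19, 2, 8, 17, 5, 21]  |boxes|=19  |leaves|=2  hit=P14

== RESULT ==
[0, 20, 10, 13, 7, 3, 22, 11, 28, 1, 6, 12, 9, 19, 2, 8, 17, 5, 21]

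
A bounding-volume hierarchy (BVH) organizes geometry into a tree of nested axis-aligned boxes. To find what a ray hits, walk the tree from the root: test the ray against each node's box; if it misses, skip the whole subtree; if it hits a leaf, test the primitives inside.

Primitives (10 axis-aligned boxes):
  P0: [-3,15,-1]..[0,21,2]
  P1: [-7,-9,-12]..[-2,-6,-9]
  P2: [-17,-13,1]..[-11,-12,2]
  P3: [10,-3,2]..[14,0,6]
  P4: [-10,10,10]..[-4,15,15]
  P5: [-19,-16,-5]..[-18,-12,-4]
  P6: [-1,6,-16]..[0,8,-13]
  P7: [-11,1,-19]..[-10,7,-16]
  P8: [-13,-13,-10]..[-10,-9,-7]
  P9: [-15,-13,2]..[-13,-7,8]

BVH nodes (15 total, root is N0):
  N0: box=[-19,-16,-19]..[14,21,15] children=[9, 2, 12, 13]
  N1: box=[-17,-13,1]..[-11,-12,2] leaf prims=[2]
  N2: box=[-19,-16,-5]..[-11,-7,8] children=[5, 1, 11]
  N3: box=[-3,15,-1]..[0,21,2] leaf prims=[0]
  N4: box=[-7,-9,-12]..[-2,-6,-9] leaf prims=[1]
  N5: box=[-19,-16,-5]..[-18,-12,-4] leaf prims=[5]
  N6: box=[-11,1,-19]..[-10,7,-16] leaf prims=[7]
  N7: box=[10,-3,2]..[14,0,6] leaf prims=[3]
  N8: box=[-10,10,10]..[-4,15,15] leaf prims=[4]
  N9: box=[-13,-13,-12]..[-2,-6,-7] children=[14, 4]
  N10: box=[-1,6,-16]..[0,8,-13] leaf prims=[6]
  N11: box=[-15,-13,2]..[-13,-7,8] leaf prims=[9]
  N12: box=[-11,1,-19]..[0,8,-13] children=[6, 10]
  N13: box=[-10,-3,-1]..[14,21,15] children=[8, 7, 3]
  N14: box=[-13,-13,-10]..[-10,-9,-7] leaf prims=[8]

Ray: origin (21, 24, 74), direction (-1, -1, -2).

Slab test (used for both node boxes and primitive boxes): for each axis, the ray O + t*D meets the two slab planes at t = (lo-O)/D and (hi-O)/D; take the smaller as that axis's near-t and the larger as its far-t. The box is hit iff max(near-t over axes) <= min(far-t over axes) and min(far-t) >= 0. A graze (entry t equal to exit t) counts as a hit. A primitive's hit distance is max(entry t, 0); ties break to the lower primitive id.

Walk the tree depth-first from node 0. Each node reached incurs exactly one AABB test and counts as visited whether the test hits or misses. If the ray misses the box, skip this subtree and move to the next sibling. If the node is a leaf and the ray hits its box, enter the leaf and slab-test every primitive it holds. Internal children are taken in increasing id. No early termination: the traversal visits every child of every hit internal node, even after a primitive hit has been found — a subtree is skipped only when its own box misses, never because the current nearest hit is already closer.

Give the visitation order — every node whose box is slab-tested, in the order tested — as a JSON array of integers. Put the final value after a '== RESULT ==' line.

Trace the traversal:
N0 x:[7,40] y:[3,40] z:[59/2,93/2] -> hit [59/2,40], descend [2, 9, 12, 13]
  N2 x:[32,40] y:[31,40] z:[33,79/2] -> hit [33,79/2], descend [1, 5, 11]
    N1 x:[32,38] y:[36,37] z:[36,73/2] -> hit [36,73/2] leaf, test {P2@t=36}
    N5 x:[39,40] y:[36,40] z:[39,79/2] -> hit [39,79/2] leaf, test {P5@t=39}
    N11 x:[34,36] y:[31,37] z:[33,36] -> hit [34,36] leaf, test {P9@t=34}
  N9 x:[23,34] y:[30,37] z:[81/2,43] -> miss, prune
  N12 x:[21,32] y:[16,23] z:[87/2,93/2] -> miss, prune
  N13 x:[7,31] y:[3,27] z:[59/2,75/2] -> miss, prune

Summary -> nodes [0, 2, 1, 5, 11, 9, 12, 13]; box-tests=8; leaf-entries=3; first=P9

== RESULT ==
[0, 2, 1, 5, 11, 9, 12, 13]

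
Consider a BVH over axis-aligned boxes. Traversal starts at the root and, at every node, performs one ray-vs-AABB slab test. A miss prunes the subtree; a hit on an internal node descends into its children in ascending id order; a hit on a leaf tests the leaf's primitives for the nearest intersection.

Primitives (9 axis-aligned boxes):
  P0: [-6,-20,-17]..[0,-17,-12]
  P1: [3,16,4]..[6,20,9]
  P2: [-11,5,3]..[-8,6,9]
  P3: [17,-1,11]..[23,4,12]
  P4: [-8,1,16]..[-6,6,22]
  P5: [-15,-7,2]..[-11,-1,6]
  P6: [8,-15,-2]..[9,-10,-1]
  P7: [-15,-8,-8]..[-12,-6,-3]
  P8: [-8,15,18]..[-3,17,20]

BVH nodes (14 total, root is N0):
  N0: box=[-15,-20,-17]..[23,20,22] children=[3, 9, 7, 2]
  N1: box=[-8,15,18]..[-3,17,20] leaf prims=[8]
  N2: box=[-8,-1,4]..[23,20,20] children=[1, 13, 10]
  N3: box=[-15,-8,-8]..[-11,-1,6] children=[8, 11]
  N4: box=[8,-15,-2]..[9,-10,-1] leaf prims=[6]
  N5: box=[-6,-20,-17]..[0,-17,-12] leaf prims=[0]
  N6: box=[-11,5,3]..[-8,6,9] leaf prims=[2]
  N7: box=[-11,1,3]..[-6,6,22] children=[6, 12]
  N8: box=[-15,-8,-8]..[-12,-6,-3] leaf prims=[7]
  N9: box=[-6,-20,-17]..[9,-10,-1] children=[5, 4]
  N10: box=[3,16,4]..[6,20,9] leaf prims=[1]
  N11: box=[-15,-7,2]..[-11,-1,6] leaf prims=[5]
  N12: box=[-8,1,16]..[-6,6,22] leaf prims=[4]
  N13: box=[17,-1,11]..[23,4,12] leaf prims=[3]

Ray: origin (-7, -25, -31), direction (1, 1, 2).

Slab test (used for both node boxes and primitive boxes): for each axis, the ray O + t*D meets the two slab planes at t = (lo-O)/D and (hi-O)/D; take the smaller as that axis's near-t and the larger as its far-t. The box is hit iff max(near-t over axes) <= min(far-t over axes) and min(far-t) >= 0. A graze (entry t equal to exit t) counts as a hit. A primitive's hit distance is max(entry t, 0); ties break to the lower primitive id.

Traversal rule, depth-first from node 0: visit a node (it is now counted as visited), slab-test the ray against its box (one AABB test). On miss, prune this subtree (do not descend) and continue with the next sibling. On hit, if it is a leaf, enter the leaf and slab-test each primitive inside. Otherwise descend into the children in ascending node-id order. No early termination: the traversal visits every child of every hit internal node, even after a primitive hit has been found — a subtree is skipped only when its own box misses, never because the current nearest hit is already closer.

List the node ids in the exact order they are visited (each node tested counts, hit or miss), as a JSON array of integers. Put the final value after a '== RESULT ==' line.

Traverse from the root:
N0 x:[-8,30] y:[5,45] z:[7,53/2] -> hit [7,53/2], descend [2, 3, 7, 9]
  N2 x:[-1,30] y:[24,45] z:[35/2,51/2] -> hit [24,51/2], descend [1, 10, 13]
    N1 x:[-1,4] y:[40,42] z:[49/2,51/2] -> miss, prune
    N10 x:[10,13] y:[41,45] z:[35/2,20] -> miss, prune
    N13 x:[24,30] y:[24,29] z:[21,43/2] -> miss, prune
  N3 x:[-8,-4] y:[17,24] z:[23/2,37/2] -> miss, prune
  N7 x:[-4,1] y:[26,31] z:[17,53/2] -> miss, prune
  N9 x:[1,16] y:[5,15] z:[7,15] -> hit [7,15], descend [4, 5]
    N4 x:[15,16] y:[10,15] z:[29/2,15] -> hit [15,15] leaf, test {P6@t=15}
    N5 x:[1,7] y:[5,8] z:[7,19/2] -> hit [7,7] leaf, test {P0@t=7}

Visited [0, 2, 1, 10, 13, 3, 7, 9, 4, 5]. Tests: 10 box, 2 leaf. Nearest: P0.

== RESULT ==
[0, 2, 1, 10, 13, 3, 7, 9, 4, 5]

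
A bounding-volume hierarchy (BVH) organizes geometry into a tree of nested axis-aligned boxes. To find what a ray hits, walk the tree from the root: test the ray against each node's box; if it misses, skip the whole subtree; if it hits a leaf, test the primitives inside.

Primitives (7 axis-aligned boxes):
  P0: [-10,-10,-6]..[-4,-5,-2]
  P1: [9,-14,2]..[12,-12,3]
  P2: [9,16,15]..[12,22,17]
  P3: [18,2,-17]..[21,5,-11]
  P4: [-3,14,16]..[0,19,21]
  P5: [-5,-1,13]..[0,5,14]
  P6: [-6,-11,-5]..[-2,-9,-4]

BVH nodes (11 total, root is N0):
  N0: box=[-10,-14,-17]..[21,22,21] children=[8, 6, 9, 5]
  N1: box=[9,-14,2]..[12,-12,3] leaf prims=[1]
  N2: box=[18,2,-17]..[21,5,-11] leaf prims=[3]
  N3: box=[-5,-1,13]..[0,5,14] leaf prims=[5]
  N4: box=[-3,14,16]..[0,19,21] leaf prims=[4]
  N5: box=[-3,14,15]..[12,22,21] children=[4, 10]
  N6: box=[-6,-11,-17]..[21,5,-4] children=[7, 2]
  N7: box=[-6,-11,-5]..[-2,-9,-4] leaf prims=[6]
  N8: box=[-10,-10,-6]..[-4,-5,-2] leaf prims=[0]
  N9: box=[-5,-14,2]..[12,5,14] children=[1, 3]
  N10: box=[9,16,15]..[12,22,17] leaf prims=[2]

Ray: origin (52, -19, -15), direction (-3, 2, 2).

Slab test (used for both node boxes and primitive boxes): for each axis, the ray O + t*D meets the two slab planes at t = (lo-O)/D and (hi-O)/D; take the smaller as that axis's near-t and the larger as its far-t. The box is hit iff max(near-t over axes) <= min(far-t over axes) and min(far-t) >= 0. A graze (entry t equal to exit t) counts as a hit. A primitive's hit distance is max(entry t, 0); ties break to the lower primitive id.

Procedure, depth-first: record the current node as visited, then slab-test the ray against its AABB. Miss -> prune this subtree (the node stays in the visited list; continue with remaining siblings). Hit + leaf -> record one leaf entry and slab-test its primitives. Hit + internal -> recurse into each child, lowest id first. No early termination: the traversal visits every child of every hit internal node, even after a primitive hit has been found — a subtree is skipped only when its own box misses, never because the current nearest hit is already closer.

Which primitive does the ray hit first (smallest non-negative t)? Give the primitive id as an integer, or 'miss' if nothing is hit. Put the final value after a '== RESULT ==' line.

Trace the traversal:
N0 x:[31/3,62/3] y:[5/2,41/2] z:[-1,18] -> hit [31/3,18], descend [5, 6, 8, 9]
  N5 x:[40/3,55/3] y:[33/2,41/2] z:[15,18] -> hit [33/2,18], descend [4, 10]
    N4 x:[52/3,55/3] y:[33/2,19] z:[31/2,18] -> hit [52/3,18] leaf, test {P4@t=52/3}
    N10 x:[40/3,43/3] y:[35/2,41/2] z:[15,16] -> miss, prune
  N6 x:[31/3,58/3] y:[4,12] z:[-1,11/2] -> miss, prune
  N8 x:[56/3,62/3] y:[9/2,7] z:[9/2,13/2] -> miss, prune
  N9 x:[40/3,19] y:[5/2,12] z:[17/2,29/2] -> miss, prune

Summary -> nodes [0, 5, 4, 10, 6, 8, 9]; box-tests=7; leaf-entries=1; first=P4

== RESULT ==
4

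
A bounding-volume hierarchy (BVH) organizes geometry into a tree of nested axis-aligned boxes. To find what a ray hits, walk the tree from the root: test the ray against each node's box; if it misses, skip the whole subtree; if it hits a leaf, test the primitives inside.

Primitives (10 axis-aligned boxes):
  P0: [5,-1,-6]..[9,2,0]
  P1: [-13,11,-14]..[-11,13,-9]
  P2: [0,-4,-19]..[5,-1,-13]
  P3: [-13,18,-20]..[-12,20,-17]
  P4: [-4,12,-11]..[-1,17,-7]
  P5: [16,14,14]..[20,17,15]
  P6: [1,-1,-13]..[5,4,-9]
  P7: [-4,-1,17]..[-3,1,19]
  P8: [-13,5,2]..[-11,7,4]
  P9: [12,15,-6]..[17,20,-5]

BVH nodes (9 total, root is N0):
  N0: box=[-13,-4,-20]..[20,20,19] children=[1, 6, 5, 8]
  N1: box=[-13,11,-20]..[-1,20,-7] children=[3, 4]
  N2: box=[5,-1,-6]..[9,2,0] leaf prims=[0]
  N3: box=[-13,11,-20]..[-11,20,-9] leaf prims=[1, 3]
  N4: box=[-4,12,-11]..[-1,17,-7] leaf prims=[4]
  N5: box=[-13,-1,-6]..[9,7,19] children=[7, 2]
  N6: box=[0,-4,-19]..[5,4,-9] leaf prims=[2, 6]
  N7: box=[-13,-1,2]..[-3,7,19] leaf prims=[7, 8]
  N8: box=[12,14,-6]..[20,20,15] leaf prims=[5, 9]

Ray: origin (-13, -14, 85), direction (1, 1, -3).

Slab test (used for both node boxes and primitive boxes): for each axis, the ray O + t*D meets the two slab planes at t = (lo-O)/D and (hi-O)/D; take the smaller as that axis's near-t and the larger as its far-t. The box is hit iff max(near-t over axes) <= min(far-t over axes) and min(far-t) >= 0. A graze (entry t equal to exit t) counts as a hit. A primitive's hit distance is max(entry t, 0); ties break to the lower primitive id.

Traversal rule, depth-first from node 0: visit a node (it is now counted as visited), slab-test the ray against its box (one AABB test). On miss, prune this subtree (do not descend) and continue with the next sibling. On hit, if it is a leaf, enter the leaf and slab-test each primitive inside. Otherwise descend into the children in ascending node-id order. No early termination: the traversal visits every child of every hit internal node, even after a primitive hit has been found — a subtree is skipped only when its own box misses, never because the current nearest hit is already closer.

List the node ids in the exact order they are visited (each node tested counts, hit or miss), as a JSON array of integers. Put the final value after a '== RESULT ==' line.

Trace the traversal:
N0 x:[0,33] y:[10,34] z:[22,35] -> hit [22,33], descend [1, 5, 6, 8]
  N1 x:[0,12] y:[25,34] z:[92/3,35] -> miss, prune
  N5 x:[0,22] y:[13,21] z:[22,91/3] -> miss, prune
  N6 x:[13,18] y:[10,18] z:[94/3,104/3] -> miss, prune
  N8 x:[25,33] y:[28,34] z:[70/3,91/3] -> hit [28,91/3] leaf, test {P5(miss), P9@t=30}

Summary -> nodes [0, 1, 5, 6, 8]; box-tests=5; leaf-entries=1; first=P9

== RESULT ==
[0, 1, 5, 6, 8]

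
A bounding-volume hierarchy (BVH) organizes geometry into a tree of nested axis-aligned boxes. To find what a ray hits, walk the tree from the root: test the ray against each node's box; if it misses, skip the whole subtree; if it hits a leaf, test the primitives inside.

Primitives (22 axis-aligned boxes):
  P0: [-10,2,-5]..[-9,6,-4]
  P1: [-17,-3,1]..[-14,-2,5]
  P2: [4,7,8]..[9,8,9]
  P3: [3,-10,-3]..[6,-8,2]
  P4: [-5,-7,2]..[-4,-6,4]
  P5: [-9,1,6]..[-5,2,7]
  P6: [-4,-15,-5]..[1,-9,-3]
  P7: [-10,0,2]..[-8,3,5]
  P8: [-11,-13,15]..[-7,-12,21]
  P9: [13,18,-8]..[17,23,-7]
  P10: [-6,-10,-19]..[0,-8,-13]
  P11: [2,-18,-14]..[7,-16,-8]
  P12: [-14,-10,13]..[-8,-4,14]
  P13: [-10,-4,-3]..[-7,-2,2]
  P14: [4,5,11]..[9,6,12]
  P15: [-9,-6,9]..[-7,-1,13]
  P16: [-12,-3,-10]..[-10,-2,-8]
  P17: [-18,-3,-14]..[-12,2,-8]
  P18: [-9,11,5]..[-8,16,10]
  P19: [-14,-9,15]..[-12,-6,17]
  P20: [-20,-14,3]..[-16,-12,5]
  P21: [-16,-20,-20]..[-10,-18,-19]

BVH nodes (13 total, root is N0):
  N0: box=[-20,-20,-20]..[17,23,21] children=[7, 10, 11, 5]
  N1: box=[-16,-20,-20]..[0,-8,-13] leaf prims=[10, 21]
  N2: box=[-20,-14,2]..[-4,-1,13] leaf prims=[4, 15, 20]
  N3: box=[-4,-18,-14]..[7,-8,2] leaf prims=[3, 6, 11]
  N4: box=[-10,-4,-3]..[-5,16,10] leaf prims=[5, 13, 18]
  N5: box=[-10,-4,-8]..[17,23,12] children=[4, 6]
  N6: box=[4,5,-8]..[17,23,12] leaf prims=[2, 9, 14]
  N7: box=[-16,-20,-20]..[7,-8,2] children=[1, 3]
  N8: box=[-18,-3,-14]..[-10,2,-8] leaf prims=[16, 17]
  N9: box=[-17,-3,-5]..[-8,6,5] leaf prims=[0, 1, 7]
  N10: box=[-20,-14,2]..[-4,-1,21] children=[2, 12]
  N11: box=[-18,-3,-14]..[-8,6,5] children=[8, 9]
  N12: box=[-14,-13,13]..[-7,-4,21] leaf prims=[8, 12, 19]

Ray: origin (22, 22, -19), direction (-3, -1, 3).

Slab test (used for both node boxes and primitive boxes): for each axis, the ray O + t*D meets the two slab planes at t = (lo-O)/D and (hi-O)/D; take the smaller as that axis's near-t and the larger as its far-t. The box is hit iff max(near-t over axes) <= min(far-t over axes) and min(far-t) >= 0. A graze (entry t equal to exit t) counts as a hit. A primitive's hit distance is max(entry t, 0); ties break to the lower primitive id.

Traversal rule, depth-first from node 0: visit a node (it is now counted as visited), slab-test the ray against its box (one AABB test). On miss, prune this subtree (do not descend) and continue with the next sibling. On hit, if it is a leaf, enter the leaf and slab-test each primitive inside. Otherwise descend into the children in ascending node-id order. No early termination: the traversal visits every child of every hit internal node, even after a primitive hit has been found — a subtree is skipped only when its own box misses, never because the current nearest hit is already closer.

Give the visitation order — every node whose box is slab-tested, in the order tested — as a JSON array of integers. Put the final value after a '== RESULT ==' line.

Trace the traversal:
N0 x:[5/3,14] y:[-1,42] z:[-1/3,40/3] -> hit [5/3,40/3], descend [5, 7, 10, 11]
  N5 x:[5/3,32/3] y:[-1,26] z:[11/3,31/3] -> hit [11/3,31/3], descend [4, 6]
    N4 x:[9,32/3] y:[6,26] z:[16/3,29/3] -> hit [9,29/3] leaf, test {P5(miss), P13(miss), P18(miss)}
    N6 x:[5/3,6] y:[-1,17] z:[11/3,31/3] -> hit [11/3,6] leaf, test {P2(miss), P9(miss), P14(miss)}
  N7 x:[5,38/3] y:[30,42] z:[-1/3,7] -> miss, prune
  N10 x:[26/3,14] y:[23,36] z:[7,40/3] -> miss, prune
  N11 x:[10,40/3] y:[16,25] z:[5/3,8] -> miss, prune

Visited [0, 5, 4, 6, 7, 10, 11]. Tests: 7 box, 2 leaf. Nearest: miss.

== RESULT ==
[0, 5, 4, 6, 7, 10, 11]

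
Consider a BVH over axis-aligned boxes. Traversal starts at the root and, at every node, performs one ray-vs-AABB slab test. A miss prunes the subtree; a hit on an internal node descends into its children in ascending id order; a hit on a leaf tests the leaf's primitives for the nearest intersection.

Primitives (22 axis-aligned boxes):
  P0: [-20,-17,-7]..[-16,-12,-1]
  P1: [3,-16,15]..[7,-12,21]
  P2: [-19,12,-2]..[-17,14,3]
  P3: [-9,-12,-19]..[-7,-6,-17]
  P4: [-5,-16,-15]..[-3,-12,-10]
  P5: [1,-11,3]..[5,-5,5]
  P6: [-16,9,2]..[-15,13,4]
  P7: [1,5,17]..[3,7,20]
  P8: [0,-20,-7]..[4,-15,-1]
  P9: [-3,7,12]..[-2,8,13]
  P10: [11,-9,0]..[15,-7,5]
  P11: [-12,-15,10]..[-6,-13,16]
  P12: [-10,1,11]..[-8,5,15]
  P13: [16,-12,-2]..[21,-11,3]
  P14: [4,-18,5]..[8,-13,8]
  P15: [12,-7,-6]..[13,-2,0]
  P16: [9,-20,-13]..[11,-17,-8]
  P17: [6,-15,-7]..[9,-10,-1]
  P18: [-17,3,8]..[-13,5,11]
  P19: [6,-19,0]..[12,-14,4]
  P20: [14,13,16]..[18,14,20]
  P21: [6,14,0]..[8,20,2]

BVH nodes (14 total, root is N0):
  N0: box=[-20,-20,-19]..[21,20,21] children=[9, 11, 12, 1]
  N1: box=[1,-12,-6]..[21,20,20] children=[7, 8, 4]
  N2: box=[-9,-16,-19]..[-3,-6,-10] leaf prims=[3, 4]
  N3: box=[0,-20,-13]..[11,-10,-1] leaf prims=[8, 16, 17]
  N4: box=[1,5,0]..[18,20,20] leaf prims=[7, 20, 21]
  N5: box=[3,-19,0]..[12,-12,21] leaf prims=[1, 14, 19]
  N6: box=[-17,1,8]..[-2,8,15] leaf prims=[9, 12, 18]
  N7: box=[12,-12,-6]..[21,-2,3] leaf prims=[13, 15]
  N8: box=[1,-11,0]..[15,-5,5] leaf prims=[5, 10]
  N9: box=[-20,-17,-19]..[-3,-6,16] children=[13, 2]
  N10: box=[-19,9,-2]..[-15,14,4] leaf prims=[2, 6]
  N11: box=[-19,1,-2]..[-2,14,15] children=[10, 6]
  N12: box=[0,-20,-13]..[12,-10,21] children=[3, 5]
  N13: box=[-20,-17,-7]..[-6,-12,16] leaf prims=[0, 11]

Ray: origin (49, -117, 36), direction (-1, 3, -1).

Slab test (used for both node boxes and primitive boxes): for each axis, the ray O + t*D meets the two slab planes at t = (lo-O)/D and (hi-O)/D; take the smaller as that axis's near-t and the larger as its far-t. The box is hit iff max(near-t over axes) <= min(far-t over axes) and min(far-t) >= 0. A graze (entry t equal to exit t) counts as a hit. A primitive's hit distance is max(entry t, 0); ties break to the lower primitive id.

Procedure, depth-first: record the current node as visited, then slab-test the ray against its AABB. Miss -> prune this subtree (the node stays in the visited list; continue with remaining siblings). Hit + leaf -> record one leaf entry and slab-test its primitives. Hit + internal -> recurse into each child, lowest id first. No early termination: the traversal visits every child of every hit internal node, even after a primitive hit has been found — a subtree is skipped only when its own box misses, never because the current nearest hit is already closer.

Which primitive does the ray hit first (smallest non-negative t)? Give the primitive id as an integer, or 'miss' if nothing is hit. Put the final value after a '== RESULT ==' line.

Traverse from the root:
N0 x:[28,69] y:[97/3,137/3] z:[15,55] -> hit [97/3,137/3], descend [1, 9, 11, 12]
  N1 x:[28,48] y:[35,137/3] z:[16,42] -> hit [35,42], descend [4, 7, 8]
    N4 x:[31,48] y:[122/3,137/3] z:[16,36] -> miss, prune
    N7 x:[28,37] y:[35,115/3] z:[33,42] -> hit [35,37] leaf, test {P13(miss), P15@t=110/3}
    N8 x:[34,48] y:[106/3,112/3] z:[31,36] -> hit [106/3,36] leaf, test {P5(miss), P10@t=36}
  N9 x:[52,69] y:[100/3,37] z:[20,55] -> miss, prune
  N11 x:[51,68] y:[118/3,131/3] z:[21,38] -> miss, prune
  N12 x:[37,49] y:[97/3,107/3] z:[15,49] -> miss, prune

8 AABB tests over nodes [0, 1, 4, 7, 8, 9, 11, 12]; 2 leaves entered; closest P10.

== RESULT ==
10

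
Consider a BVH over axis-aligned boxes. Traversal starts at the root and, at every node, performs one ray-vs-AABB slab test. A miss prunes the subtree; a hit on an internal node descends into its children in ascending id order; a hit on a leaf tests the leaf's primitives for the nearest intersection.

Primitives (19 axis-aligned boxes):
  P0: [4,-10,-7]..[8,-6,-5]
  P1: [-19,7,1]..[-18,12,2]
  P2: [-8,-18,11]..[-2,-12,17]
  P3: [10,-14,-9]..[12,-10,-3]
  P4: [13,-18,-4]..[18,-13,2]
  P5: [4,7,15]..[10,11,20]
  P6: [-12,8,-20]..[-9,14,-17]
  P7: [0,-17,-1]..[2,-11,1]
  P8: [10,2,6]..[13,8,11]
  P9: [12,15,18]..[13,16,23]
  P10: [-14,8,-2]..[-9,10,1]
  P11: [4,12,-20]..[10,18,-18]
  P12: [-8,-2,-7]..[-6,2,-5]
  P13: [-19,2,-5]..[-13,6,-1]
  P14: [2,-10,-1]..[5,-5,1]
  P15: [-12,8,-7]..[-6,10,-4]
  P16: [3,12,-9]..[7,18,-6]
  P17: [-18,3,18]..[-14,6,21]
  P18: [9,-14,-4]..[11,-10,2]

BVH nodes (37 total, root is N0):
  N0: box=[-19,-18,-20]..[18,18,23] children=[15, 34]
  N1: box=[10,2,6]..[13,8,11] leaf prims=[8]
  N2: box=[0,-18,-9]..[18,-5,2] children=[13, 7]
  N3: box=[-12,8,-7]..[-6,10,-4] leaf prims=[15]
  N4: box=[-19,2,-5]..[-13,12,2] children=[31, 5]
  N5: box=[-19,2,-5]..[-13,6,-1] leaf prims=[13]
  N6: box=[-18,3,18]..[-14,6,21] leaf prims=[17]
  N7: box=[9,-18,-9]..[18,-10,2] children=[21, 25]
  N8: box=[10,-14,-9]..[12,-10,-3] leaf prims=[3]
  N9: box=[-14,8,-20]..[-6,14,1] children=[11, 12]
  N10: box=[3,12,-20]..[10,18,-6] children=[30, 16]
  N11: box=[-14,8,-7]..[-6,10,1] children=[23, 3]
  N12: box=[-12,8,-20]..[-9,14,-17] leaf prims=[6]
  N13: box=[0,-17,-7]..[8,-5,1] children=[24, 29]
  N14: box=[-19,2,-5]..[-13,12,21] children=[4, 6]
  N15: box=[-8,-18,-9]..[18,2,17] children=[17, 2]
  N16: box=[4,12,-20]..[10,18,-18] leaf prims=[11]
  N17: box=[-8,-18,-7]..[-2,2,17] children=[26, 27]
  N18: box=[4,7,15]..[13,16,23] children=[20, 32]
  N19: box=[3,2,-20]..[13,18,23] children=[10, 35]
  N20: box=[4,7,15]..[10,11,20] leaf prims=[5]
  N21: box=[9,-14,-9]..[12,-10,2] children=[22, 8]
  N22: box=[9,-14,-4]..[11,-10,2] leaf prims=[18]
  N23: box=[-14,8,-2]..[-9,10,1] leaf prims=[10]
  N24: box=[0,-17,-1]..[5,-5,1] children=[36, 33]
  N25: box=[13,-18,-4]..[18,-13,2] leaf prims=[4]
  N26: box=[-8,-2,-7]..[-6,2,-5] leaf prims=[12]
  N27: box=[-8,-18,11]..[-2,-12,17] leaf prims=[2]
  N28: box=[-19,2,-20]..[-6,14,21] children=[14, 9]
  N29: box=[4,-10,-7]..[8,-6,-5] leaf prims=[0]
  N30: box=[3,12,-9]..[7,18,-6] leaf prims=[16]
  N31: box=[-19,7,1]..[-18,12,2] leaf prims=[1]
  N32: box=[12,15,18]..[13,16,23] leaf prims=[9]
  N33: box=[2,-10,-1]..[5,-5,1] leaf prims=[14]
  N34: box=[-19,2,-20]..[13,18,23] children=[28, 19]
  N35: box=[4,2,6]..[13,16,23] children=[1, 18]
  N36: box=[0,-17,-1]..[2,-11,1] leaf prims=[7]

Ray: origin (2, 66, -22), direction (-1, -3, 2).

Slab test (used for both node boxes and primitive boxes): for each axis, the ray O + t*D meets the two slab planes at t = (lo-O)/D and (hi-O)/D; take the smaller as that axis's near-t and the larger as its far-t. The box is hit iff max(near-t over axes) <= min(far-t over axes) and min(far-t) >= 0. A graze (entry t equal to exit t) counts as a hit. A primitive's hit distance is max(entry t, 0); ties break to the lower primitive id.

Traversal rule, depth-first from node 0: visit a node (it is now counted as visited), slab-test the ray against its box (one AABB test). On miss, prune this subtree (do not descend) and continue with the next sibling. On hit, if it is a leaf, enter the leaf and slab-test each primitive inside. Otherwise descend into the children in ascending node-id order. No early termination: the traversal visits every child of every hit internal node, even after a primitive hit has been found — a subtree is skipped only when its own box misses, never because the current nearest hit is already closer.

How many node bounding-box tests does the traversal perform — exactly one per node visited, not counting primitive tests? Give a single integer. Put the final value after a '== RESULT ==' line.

Trace the traversal:
N0 x:[-16,21] y:[16,28] z:[1,45/2] -> hit [16,21], descend [15, 34]
  N15 x:[-16,10] y:[64/3,28] z:[13/2,39/2] -> miss, prune
  N34 x:[-11,21] y:[16,64/3] z:[1,45/2] -> hit [16,21], descend [19, 28]
    N19 x:[-11,-1] y:[16,64/3] z:[1,45/2] -> miss, prune
    N28 x:[8,21] y:[52/3,64/3] z:[1,43/2] -> hit [52/3,21], descend [9, 14]
      N9 x:[8,16] y:[52/3,58/3] z:[1,23/2] -> miss, prune
      N14 x:[15,21] y:[18,64/3] z:[17/2,43/2] -> hit [18,21], descend [4, 6]
        N4 x:[15,21] y:[18,64/3] z:[17/2,12] -> miss, prune
        N6 x:[16,20] y:[20,21] z:[20,43/2] -> hit [20,20] leaf, test {P17@t=20}

9 AABB tests over nodes [0, 15, 34, 19, 28, 9, 14, 4, 6]; 1 leaf entered; closest P17.

== RESULT ==
9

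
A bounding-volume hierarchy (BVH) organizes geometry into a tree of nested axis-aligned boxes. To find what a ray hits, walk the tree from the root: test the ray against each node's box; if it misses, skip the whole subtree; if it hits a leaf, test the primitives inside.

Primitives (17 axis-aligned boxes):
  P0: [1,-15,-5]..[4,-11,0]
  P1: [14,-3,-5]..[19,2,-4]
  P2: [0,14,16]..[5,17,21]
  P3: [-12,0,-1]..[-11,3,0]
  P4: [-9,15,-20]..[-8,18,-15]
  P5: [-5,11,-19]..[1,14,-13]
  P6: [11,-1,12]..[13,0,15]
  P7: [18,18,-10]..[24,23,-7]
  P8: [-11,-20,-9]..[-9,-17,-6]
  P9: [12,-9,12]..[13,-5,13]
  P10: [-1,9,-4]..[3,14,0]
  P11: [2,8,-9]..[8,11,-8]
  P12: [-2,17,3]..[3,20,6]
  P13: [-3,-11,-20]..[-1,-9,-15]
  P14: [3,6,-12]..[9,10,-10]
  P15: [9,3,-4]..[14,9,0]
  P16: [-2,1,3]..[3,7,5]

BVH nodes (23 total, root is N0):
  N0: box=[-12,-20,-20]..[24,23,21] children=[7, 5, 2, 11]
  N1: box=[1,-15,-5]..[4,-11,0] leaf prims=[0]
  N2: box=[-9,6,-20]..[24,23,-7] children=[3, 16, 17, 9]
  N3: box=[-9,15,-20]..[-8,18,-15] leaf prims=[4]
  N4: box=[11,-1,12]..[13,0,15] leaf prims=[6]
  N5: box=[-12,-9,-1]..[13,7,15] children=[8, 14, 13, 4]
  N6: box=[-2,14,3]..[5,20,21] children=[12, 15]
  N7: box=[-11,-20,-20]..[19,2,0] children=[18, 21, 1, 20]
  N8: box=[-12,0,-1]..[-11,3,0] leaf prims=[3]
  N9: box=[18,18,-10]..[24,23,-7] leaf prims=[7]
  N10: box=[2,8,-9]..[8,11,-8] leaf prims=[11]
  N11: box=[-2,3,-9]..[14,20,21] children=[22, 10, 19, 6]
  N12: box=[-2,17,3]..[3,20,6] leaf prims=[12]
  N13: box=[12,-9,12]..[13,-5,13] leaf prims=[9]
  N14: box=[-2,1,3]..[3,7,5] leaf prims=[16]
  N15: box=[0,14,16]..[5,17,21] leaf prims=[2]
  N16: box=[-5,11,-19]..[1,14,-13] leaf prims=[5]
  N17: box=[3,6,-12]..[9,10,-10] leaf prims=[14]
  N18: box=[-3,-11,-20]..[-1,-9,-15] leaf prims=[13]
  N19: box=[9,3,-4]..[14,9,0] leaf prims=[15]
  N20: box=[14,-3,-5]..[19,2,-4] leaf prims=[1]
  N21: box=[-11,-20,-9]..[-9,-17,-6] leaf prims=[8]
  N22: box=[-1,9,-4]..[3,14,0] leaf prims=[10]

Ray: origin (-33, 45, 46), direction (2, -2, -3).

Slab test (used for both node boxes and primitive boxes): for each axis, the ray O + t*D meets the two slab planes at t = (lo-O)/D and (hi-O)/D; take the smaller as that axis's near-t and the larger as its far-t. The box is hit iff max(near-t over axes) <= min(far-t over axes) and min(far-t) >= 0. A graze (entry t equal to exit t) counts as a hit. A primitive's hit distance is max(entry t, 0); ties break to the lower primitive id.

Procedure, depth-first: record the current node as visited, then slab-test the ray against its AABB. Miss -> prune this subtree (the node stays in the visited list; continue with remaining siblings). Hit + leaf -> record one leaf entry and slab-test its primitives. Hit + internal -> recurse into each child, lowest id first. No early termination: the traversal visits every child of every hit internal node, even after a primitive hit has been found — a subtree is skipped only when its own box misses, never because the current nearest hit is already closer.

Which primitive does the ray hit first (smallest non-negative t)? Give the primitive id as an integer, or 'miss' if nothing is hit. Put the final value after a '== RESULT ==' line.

Trace the traversal:
N0 x:[21/2,57/2] y:[11,65/2] z:[25/3,22] -> hit [11,22], descend [2, 5, 7, 11]
  N2 x:[12,57/2] y:[11,39/2] z:[53/3,22] -> hit [53/3,39/2], descend [3, 9, 16, 17]
    N3 x:[12,25/2] y:[27/2,15] z:[61/3,22] -> miss, prune
    N9 x:[51/2,57/2] y:[11,27/2] z:[53/3,56/3] -> miss, prune
    N16 x:[14,17] y:[31/2,17] z:[59/3,65/3] -> miss, prune
    N17 x:[18,21] y:[35/2,39/2] z:[56/3,58/3] -> hit [56/3,58/3] leaf, test {P14@t=56/3}
  N5 x:[21/2,23] y:[19,27] z:[31/3,47/3] -> miss, prune
  N7 x:[11,26] y:[43/2,65/2] z:[46/3,22] -> hit [43/2,22], descend [1, 18, 20, 21]
    N1 x:[17,37/2] y:[28,30] z:[46/3,17] -> miss, prune
    N18 x:[15,16] y:[27,28] z:[61/3,22] -> miss, prune
    N20 x:[47/2,26] y:[43/2,24] z:[50/3,17] -> miss, prune
    N21 x:[11,12] y:[31,65/2] z:[52/3,55/3] -> miss, prune
  N11 x:[31/2,47/2] y:[25/2,21] z:[25/3,55/3] -> hit [31/2,55/3], descend [6, 10, 19, 22]
    N6 x:[31/2,19] y:[25/2,31/2] z:[25/3,43/3] -> miss, prune
    N10 x:[35/2,41/2] y:[17,37/2] z:[18,55/3] -> hit [18,55/3] leaf, test {P11@t=18}
    N19 x:[21,47/2] y:[18,21] z:[46/3,50/3] -> miss, prune
    N22 x:[16,18] y:[31/2,18] z:[46/3,50/3] -> hit [16,50/3] leaf, test {P10@t=16}

Summary -> nodes [0, 2, 3, 9, 16, 17, 5, 7, 1, 18, 20, 21, 11, 6, 10, 19, 22]; box-tests=17; leaf-entries=3; first=P10

== RESULT ==
10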